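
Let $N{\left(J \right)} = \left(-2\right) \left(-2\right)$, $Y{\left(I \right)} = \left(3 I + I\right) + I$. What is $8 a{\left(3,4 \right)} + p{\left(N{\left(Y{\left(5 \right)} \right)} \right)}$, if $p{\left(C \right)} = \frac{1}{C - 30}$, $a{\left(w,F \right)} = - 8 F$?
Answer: $- \frac{6657}{26} \approx -256.04$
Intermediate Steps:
$Y{\left(I \right)} = 5 I$ ($Y{\left(I \right)} = 4 I + I = 5 I$)
$N{\left(J \right)} = 4$
$p{\left(C \right)} = \frac{1}{-30 + C}$
$8 a{\left(3,4 \right)} + p{\left(N{\left(Y{\left(5 \right)} \right)} \right)} = 8 \left(\left(-8\right) 4\right) + \frac{1}{-30 + 4} = 8 \left(-32\right) + \frac{1}{-26} = -256 - \frac{1}{26} = - \frac{6657}{26}$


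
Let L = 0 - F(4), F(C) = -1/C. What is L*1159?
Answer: 1159/4 ≈ 289.75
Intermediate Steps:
L = ¼ (L = 0 - (-1)/4 = 0 - 1*(-¼) = 0 + ¼ = ¼ ≈ 0.25000)
L*1159 = (¼)*1159 = 1159/4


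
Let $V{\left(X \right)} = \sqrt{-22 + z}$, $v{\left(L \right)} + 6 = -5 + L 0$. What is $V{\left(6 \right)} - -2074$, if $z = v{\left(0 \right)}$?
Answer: $2074 + i \sqrt{33} \approx 2074.0 + 5.7446 i$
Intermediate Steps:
$v{\left(L \right)} = -11$ ($v{\left(L \right)} = -6 + \left(-5 + L 0\right) = -6 + \left(-5 + 0\right) = -6 - 5 = -11$)
$z = -11$
$V{\left(X \right)} = i \sqrt{33}$ ($V{\left(X \right)} = \sqrt{-22 - 11} = \sqrt{-33} = i \sqrt{33}$)
$V{\left(6 \right)} - -2074 = i \sqrt{33} - -2074 = i \sqrt{33} + 2074 = 2074 + i \sqrt{33}$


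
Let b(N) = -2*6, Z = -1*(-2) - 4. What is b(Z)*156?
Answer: -1872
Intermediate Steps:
Z = -2 (Z = 2 - 4 = -2)
b(N) = -12
b(Z)*156 = -12*156 = -1872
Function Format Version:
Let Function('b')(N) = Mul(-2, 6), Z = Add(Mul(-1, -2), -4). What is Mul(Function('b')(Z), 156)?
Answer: -1872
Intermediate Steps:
Z = -2 (Z = Add(2, -4) = -2)
Function('b')(N) = -12
Mul(Function('b')(Z), 156) = Mul(-12, 156) = -1872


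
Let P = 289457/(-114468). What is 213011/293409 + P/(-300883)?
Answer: 2445499337496199/3368479603288932 ≈ 0.72600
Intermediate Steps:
P = -289457/114468 (P = 289457*(-1/114468) = -289457/114468 ≈ -2.5287)
213011/293409 + P/(-300883) = 213011/293409 - 289457/114468/(-300883) = 213011*(1/293409) - 289457/114468*(-1/300883) = 213011/293409 + 289457/34441475244 = 2445499337496199/3368479603288932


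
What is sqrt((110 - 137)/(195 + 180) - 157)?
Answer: I*sqrt(98170)/25 ≈ 12.533*I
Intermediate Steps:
sqrt((110 - 137)/(195 + 180) - 157) = sqrt(-27/375 - 157) = sqrt(-27*1/375 - 157) = sqrt(-9/125 - 157) = sqrt(-19634/125) = I*sqrt(98170)/25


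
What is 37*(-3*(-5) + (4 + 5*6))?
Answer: 1813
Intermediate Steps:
37*(-3*(-5) + (4 + 5*6)) = 37*(15 + (4 + 30)) = 37*(15 + 34) = 37*49 = 1813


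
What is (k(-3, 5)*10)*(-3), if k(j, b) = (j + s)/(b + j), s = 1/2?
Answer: 75/2 ≈ 37.500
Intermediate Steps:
s = ½ ≈ 0.50000
k(j, b) = (½ + j)/(b + j) (k(j, b) = (j + ½)/(b + j) = (½ + j)/(b + j))
(k(-3, 5)*10)*(-3) = (((½ - 3)/(5 - 3))*10)*(-3) = ((-5/2/2)*10)*(-3) = (((½)*(-5/2))*10)*(-3) = -5/4*10*(-3) = -25/2*(-3) = 75/2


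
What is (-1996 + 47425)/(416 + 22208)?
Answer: 45429/22624 ≈ 2.0080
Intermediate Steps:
(-1996 + 47425)/(416 + 22208) = 45429/22624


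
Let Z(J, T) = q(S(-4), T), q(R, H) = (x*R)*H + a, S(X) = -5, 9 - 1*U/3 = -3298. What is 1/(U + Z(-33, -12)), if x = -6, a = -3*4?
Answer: 1/9549 ≈ 0.00010472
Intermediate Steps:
a = -12
U = 9921 (U = 27 - 3*(-3298) = 27 + 9894 = 9921)
q(R, H) = -12 - 6*H*R (q(R, H) = (-6*R)*H - 12 = -6*H*R - 12 = -12 - 6*H*R)
Z(J, T) = -12 + 30*T (Z(J, T) = -12 - 6*T*(-5) = -12 + 30*T)
1/(U + Z(-33, -12)) = 1/(9921 + (-12 + 30*(-12))) = 1/(9921 + (-12 - 360)) = 1/(9921 - 372) = 1/9549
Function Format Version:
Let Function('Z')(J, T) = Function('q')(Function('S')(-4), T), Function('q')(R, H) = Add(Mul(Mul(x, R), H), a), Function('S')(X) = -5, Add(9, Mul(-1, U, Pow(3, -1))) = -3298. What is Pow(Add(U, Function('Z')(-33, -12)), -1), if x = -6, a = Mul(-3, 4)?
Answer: Rational(1, 9549) ≈ 0.00010472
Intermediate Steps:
a = -12
U = 9921 (U = Add(27, Mul(-3, -3298)) = Add(27, 9894) = 9921)
Function('q')(R, H) = Add(-12, Mul(-6, H, R)) (Function('q')(R, H) = Add(Mul(Mul(-6, R), H), -12) = Add(Mul(-6, H, R), -12) = Add(-12, Mul(-6, H, R)))
Function('Z')(J, T) = Add(-12, Mul(30, T)) (Function('Z')(J, T) = Add(-12, Mul(-6, T, -5)) = Add(-12, Mul(30, T)))
Pow(Add(U, Function('Z')(-33, -12)), -1) = Pow(Add(9921, Add(-12, Mul(30, -12))), -1) = Pow(Add(9921, Add(-12, -360)), -1) = Pow(Add(9921, -372), -1) = Pow(9549, -1) = Rational(1, 9549)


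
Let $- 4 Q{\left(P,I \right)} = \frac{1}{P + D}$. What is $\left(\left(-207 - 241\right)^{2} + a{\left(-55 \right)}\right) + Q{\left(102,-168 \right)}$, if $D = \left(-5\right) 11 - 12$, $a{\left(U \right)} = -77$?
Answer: $\frac{28087779}{140} \approx 2.0063 \cdot 10^{5}$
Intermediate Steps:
$D = -67$ ($D = -55 - 12 = -67$)
$Q{\left(P,I \right)} = - \frac{1}{4 \left(-67 + P\right)}$ ($Q{\left(P,I \right)} = - \frac{1}{4 \left(P - 67\right)} = - \frac{1}{4 \left(-67 + P\right)}$)
$\left(\left(-207 - 241\right)^{2} + a{\left(-55 \right)}\right) + Q{\left(102,-168 \right)} = \left(\left(-207 - 241\right)^{2} - 77\right) - \frac{1}{-268 + 4 \cdot 102} = \left(\left(-448\right)^{2} - 77\right) - \frac{1}{-268 + 408} = \left(200704 - 77\right) - \frac{1}{140} = 200627 - \frac{1}{140} = \frac{28087779}{140}$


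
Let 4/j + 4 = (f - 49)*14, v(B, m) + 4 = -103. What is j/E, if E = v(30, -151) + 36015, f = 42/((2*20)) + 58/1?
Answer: 10/12271559 ≈ 8.1489e-7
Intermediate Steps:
v(B, m) = -107 (v(B, m) = -4 - 103 = -107)
f = 1181/20 (f = 42/40 + 58*1 = 42*(1/40) + 58 = 21/20 + 58 = 1181/20 ≈ 59.050)
E = 35908 (E = -107 + 36015 = 35908)
j = 40/1367 (j = 4/(-4 + (1181/20 - 49)*14) = 4/(-4 + (201/20)*14) = 4/(-4 + 1407/10) = 4/(1367/10) = 4*(10/1367) = 40/1367 ≈ 0.029261)
j/E = (40/1367)/35908 = (40/1367)*(1/35908) = 10/12271559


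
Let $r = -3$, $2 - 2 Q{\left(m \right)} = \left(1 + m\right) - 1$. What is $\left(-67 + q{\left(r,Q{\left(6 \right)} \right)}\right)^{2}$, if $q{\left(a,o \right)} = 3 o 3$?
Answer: $7225$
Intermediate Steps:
$Q{\left(m \right)} = 1 - \frac{m}{2}$ ($Q{\left(m \right)} = 1 - \frac{\left(1 + m\right) - 1}{2} = 1 - \frac{m}{2}$)
$q{\left(a,o \right)} = 9 o$
$\left(-67 + q{\left(r,Q{\left(6 \right)} \right)}\right)^{2} = \left(-67 + 9 \left(1 - 3\right)\right)^{2} = \left(-67 + 9 \left(-2\right)\right)^{2} = \left(-67 - 18\right)^{2} = \left(-85\right)^{2} = 7225$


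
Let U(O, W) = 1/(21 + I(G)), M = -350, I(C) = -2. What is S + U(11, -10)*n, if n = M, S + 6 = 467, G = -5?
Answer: 8409/19 ≈ 442.58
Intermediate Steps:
S = 461 (S = -6 + 467 = 461)
n = -350
U(O, W) = 1/19 (U(O, W) = 1/(21 - 2) = 1/19)
S + U(11, -10)*n = 461 + (1/19)*(-350) = 461 - 350/19 = 8409/19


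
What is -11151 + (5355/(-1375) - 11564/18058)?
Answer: -27698914334/2482975 ≈ -11156.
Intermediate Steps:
-11151 + (5355/(-1375) - 11564/18058) = -11151 + (5355*(-1/1375) - 11564*1/18058) = -11151 + (-1071/275 - 5782/9029) = -11151 - 11260109/2482975 = -27698914334/2482975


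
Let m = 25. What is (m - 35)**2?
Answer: 100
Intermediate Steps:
(m - 35)**2 = (25 - 35)**2 = (-10)**2 = 100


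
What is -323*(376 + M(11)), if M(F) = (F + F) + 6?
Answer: -130492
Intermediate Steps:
M(F) = 6 + 2*F (M(F) = 2*F + 6 = 6 + 2*F)
-323*(376 + M(11)) = -323*(376 + (6 + 2*11)) = -323*(376 + (6 + 22)) = -323*(376 + 28) = -323*404 = -130492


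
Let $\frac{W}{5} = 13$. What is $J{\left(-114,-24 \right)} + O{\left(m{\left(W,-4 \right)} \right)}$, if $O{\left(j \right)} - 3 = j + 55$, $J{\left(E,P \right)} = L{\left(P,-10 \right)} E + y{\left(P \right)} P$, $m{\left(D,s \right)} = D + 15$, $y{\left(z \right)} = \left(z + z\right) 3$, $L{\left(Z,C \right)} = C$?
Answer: $4734$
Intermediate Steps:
$W = 65$ ($W = 5 \cdot 13 = 65$)
$y{\left(z \right)} = 6 z$ ($y{\left(z \right)} = 2 z 3 = 6 z$)
$m{\left(D,s \right)} = 15 + D$
$J{\left(E,P \right)} = - 10 E + 6 P^{2}$ ($J{\left(E,P \right)} = - 10 E + 6 P P = - 10 E + 6 P^{2}$)
$O{\left(j \right)} = 58 + j$ ($O{\left(j \right)} = 3 + \left(j + 55\right) = 3 + \left(55 + j\right) = 58 + j$)
$J{\left(-114,-24 \right)} + O{\left(m{\left(W,-4 \right)} \right)} = \left(\left(-10\right) \left(-114\right) + 6 \left(-24\right)^{2}\right) + \left(58 + \left(15 + 65\right)\right) = \left(1140 + 6 \cdot 576\right) + \left(58 + 80\right) = \left(1140 + 3456\right) + 138 = 4596 + 138 = 4734$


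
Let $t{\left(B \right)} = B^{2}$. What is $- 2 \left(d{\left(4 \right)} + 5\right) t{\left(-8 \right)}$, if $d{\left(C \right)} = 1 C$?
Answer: $-1152$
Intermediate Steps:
$d{\left(C \right)} = C$
$- 2 \left(d{\left(4 \right)} + 5\right) t{\left(-8 \right)} = - 2 \left(4 + 5\right) \left(-8\right)^{2} = \left(-2\right) 9 \cdot 64 = \left(-18\right) 64 = -1152$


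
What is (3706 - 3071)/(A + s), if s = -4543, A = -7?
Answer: -127/910 ≈ -0.13956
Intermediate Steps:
(3706 - 3071)/(A + s) = (3706 - 3071)/(-7 - 4543) = 635/(-4550) = 635*(-1/4550) = -127/910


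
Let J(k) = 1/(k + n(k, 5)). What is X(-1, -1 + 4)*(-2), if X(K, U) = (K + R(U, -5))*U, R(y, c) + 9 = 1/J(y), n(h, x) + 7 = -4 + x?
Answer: 78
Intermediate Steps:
n(h, x) = -11 + x (n(h, x) = -7 + (-4 + x) = -11 + x)
J(k) = 1/(-6 + k) (J(k) = 1/(k + (-11 + 5)) = 1/(k - 6) = 1/(-6 + k))
R(y, c) = -15 + y (R(y, c) = -9 + 1/(1/(-6 + y)) = -9 + (-6 + y) = -15 + y)
X(K, U) = U*(-15 + K + U) (X(K, U) = (K + (-15 + U))*U = (-15 + K + U)*U = U*(-15 + K + U))
X(-1, -1 + 4)*(-2) = ((-1 + 4)*(-15 - 1 + (-1 + 4)))*(-2) = (3*(-15 - 1 + 3))*(-2) = (3*(-13))*(-2) = -39*(-2) = 78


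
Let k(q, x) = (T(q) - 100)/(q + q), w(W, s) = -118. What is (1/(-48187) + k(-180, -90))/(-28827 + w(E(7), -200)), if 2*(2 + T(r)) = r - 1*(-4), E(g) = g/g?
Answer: -915517/50211817740 ≈ -1.8233e-5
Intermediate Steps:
E(g) = 1
T(r) = r/2 (T(r) = -2 + (r - 1*(-4))/2 = -2 + (r + 4)/2 = -2 + (4 + r)/2 = -2 + (2 + r/2) = r/2)
k(q, x) = (-100 + q/2)/(2*q) (k(q, x) = (q/2 - 100)/(q + q) = (-100 + q/2)/((2*q)) = (-100 + q/2)*(1/(2*q)) = (-100 + q/2)/(2*q))
(1/(-48187) + k(-180, -90))/(-28827 + w(E(7), -200)) = (1/(-48187) + (¼)*(-200 - 180)/(-180))/(-28827 - 118) = (-1/48187 + (¼)*(-1/180)*(-380))/(-28945) = (-1/48187 + 19/36)*(-1/28945) = (915517/1734732)*(-1/28945) = -915517/50211817740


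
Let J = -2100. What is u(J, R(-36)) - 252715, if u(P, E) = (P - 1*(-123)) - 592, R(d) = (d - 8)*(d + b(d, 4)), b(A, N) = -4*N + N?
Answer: -255284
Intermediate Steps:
b(A, N) = -3*N
R(d) = (-12 + d)*(-8 + d) (R(d) = (d - 8)*(d - 3*4) = (-8 + d)*(d - 12) = (-8 + d)*(-12 + d) = (-12 + d)*(-8 + d))
u(P, E) = -469 + P (u(P, E) = (P + 123) - 592 = (123 + P) - 592 = -469 + P)
u(J, R(-36)) - 252715 = (-469 - 2100) - 252715 = -2569 - 252715 = -255284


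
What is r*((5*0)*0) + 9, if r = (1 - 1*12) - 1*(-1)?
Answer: 9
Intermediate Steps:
r = -10 (r = (1 - 12) + 1 = -11 + 1 = -10)
r*((5*0)*0) + 9 = -10*5*0*0 + 9 = -0*0 + 9 = -10*0 + 9 = 0 + 9 = 9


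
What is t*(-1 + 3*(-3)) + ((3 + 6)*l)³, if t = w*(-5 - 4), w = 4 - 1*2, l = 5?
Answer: 91305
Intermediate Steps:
w = 2 (w = 4 - 2 = 2)
t = -18 (t = 2*(-5 - 4) = 2*(-9) = -18)
t*(-1 + 3*(-3)) + ((3 + 6)*l)³ = -18*(-1 + 3*(-3)) + ((3 + 6)*5)³ = -18*(-1 - 9) + (9*5)³ = -18*(-10) + 45³ = 180 + 91125 = 91305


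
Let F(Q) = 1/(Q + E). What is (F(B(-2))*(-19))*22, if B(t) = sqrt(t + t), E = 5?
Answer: -2090/29 + 836*I/29 ≈ -72.069 + 28.828*I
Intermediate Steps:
B(t) = sqrt(2)*sqrt(t) (B(t) = sqrt(2*t) = sqrt(2)*sqrt(t))
F(Q) = 1/(5 + Q) (F(Q) = 1/(Q + 5) = 1/(5 + Q))
(F(B(-2))*(-19))*22 = (-19/(5 + sqrt(2)*sqrt(-2)))*22 = (-19/(5 + sqrt(2)*(I*sqrt(2))))*22 = (-19/(5 + 2*I))*22 = (((5 - 2*I)/29)*(-19))*22 = -19*(5 - 2*I)/29*22 = -418*(5 - 2*I)/29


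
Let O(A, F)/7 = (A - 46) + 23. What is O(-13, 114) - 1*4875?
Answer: -5127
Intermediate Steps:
O(A, F) = -161 + 7*A (O(A, F) = 7*((A - 46) + 23) = 7*((-46 + A) + 23) = 7*(-23 + A) = -161 + 7*A)
O(-13, 114) - 1*4875 = (-161 + 7*(-13)) - 1*4875 = (-161 - 91) - 4875 = -252 - 4875 = -5127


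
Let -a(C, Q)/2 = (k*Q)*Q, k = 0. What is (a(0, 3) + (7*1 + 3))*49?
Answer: 490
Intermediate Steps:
a(C, Q) = 0 (a(C, Q) = -2*0*Q*Q = -0*Q = -2*0 = 0)
(a(0, 3) + (7*1 + 3))*49 = (0 + (7*1 + 3))*49 = (0 + (7 + 3))*49 = (0 + 10)*49 = 10*49 = 490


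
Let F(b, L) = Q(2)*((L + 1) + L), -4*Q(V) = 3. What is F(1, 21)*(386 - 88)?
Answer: -19221/2 ≈ -9610.5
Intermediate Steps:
Q(V) = -¾ (Q(V) = -¼*3 = -¾)
F(b, L) = -¾ - 3*L/2 (F(b, L) = -3*((L + 1) + L)/4 = -3*((1 + L) + L)/4 = -3*(1 + 2*L)/4 = -¾ - 3*L/2)
F(1, 21)*(386 - 88) = (-¾ - 3/2*21)*(386 - 88) = (-¾ - 63/2)*298 = -129/4*298 = -19221/2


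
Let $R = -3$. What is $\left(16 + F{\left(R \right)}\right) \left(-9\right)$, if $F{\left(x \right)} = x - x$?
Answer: $-144$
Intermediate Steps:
$F{\left(x \right)} = 0$
$\left(16 + F{\left(R \right)}\right) \left(-9\right) = \left(16 + 0\right) \left(-9\right) = 16 \left(-9\right) = -144$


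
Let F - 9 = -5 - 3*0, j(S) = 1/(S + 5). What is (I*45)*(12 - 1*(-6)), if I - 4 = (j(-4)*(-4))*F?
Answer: -9720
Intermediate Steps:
j(S) = 1/(5 + S)
F = 4 (F = 9 + (-5 - 3*0) = 9 + (-5 + 0) = 9 - 5 = 4)
I = -12 (I = 4 + (-4/(5 - 4))*4 = 4 + (-4/1)*4 = 4 + (1*(-4))*4 = 4 - 4*4 = 4 - 16 = -12)
(I*45)*(12 - 1*(-6)) = (-12*45)*(12 - 1*(-6)) = -540*(12 + 6) = -540*18 = -9720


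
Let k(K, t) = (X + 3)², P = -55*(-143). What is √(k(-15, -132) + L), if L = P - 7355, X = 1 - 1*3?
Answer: √511 ≈ 22.605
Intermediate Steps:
P = 7865
X = -2 (X = 1 - 3 = -2)
k(K, t) = 1 (k(K, t) = (-2 + 3)² = 1² = 1)
L = 510 (L = 7865 - 7355 = 510)
√(k(-15, -132) + L) = √(1 + 510) = √511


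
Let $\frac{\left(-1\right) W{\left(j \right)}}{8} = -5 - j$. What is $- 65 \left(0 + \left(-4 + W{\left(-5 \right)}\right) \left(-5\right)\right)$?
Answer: $-1300$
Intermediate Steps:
$W{\left(j \right)} = 40 + 8 j$ ($W{\left(j \right)} = - 8 \left(-5 - j\right) = 40 + 8 j$)
$- 65 \left(0 + \left(-4 + W{\left(-5 \right)}\right) \left(-5\right)\right) = - 65 \left(0 + \left(-4 + \left(40 + 8 \left(-5\right)\right)\right) \left(-5\right)\right) = - 65 \left(0 + \left(-4 + \left(40 - 40\right)\right) \left(-5\right)\right) = - 65 \left(0 + \left(-4 + 0\right) \left(-5\right)\right) = - 65 \left(0 - -20\right) = - 65 \left(0 + 20\right) = \left(-65\right) 20 = -1300$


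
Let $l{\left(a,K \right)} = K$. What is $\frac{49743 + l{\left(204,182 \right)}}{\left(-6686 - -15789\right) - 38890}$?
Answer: $- \frac{49925}{29787} \approx -1.6761$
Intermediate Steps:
$\frac{49743 + l{\left(204,182 \right)}}{\left(-6686 - -15789\right) - 38890} = \frac{49743 + 182}{\left(-6686 - -15789\right) - 38890} = \frac{49925}{\left(-6686 + 15789\right) - 38890} = \frac{49925}{9103 - 38890} = \frac{49925}{-29787} = 49925 \left(- \frac{1}{29787}\right) = - \frac{49925}{29787}$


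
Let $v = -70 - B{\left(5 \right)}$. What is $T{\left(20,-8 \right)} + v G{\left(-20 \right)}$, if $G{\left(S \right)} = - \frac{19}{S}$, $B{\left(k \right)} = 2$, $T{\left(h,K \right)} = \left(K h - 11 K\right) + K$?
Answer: $- \frac{742}{5} \approx -148.4$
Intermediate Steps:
$T{\left(h,K \right)} = - 10 K + K h$ ($T{\left(h,K \right)} = \left(- 11 K + K h\right) + K = - 10 K + K h$)
$v = -72$ ($v = -70 - 2 = -72$)
$T{\left(20,-8 \right)} + v G{\left(-20 \right)} = - 8 \left(-10 + 20\right) - 72 \left(- \frac{19}{-20}\right) = \left(-8\right) 10 - 72 \left(\left(-19\right) \left(- \frac{1}{20}\right)\right) = -80 - \frac{342}{5} = - \frac{742}{5}$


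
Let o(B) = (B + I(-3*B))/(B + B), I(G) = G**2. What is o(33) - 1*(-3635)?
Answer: 3784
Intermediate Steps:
o(B) = (B + 9*B**2)/(2*B) (o(B) = (B + (-3*B)**2)/(B + B) = (B + 9*B**2)/((2*B)) = (B + 9*B**2)*(1/(2*B)) = (B + 9*B**2)/(2*B))
o(33) - 1*(-3635) = (1/2 + (9/2)*33) - 1*(-3635) = (1/2 + 297/2) + 3635 = 149 + 3635 = 3784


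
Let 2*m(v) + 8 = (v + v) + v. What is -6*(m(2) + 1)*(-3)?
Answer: 0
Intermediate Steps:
m(v) = -4 + 3*v/2 (m(v) = -4 + ((v + v) + v)/2 = -4 + (2*v + v)/2 = -4 + (3*v)/2 = -4 + 3*v/2)
-6*(m(2) + 1)*(-3) = -6*((-4 + (3/2)*2) + 1)*(-3) = -6*((-4 + 3) + 1)*(-3) = -6*(-1 + 1)*(-3) = -6*0*(-3) = -6*0 = 0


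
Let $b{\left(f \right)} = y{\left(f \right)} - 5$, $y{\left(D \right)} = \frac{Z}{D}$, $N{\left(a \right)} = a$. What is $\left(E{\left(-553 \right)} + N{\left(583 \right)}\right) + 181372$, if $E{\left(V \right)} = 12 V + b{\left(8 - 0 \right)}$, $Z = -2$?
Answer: $\frac{701255}{4} \approx 1.7531 \cdot 10^{5}$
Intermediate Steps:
$y{\left(D \right)} = - \frac{2}{D}$
$b{\left(f \right)} = -5 - \frac{2}{f}$ ($b{\left(f \right)} = - \frac{2}{f} - 5 = -5 - \frac{2}{f}$)
$E{\left(V \right)} = - \frac{21}{4} + 12 V$ ($E{\left(V \right)} = 12 V - \left(5 + \frac{2}{8 - 0}\right) = 12 V - \left(5 + \frac{2}{8 + 0}\right) = 12 V - \left(5 + \frac{2}{8}\right) = 12 V - \frac{21}{4} = - \frac{21}{4} + 12 V$)
$\left(E{\left(-553 \right)} + N{\left(583 \right)}\right) + 181372 = \left(\left(- \frac{21}{4} + 12 \left(-553\right)\right) + 583\right) + 181372 = \left(\left(- \frac{21}{4} - 6636\right) + 583\right) + 181372 = \left(- \frac{26565}{4} + 583\right) + 181372 = - \frac{24233}{4} + 181372 = \frac{701255}{4}$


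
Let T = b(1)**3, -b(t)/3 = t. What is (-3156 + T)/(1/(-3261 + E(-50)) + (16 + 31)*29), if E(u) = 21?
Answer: -10312920/4416119 ≈ -2.3353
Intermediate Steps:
b(t) = -3*t
T = -27 (T = (-3*1)**3 = (-3)**3 = -27)
(-3156 + T)/(1/(-3261 + E(-50)) + (16 + 31)*29) = (-3156 - 27)/(1/(-3261 + 21) + (16 + 31)*29) = -3183/(1/(-3240) + 47*29) = -3183/(-1/3240 + 1363) = -3183/4416119/3240 = -3183*3240/4416119 = -10312920/4416119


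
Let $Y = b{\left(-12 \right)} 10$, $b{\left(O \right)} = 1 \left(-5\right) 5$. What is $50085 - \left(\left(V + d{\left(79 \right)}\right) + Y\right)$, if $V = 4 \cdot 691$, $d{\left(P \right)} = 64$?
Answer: $47507$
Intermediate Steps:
$b{\left(O \right)} = -25$ ($b{\left(O \right)} = \left(-5\right) 5 = -25$)
$Y = -250$ ($Y = \left(-25\right) 10 = -250$)
$V = 2764$
$50085 - \left(\left(V + d{\left(79 \right)}\right) + Y\right) = 50085 - \left(\left(2764 + 64\right) - 250\right) = 50085 - \left(2828 - 250\right) = 50085 - 2578 = 47507$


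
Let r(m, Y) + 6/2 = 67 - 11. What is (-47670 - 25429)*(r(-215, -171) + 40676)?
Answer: -2977249171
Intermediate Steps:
r(m, Y) = 53 (r(m, Y) = -3 + (67 - 11) = -3 + 56 = 53)
(-47670 - 25429)*(r(-215, -171) + 40676) = (-47670 - 25429)*(53 + 40676) = -73099*40729 = -2977249171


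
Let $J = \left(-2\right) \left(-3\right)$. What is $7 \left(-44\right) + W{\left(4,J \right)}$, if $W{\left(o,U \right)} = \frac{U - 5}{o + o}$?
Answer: $- \frac{2463}{8} \approx -307.88$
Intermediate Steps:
$J = 6$
$W{\left(o,U \right)} = \frac{-5 + U}{2 o}$
$7 \left(-44\right) + W{\left(4,J \right)} = 7 \left(-44\right) + \frac{-5 + 6}{2 \cdot 4} = -308 + \frac{1}{2} \cdot \frac{1}{4} \cdot 1 = -308 + \frac{1}{8} = - \frac{2463}{8}$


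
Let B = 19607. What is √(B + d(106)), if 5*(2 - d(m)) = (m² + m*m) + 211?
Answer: 7*√7690/5 ≈ 122.77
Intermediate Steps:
d(m) = -201/5 - 2*m²/5 (d(m) = 2 - ((m² + m*m) + 211)/5 = 2 - ((m² + m²) + 211)/5 = 2 - (2*m² + 211)/5 = 2 - (211 + 2*m²)/5 = 2 + (-211/5 - 2*m²/5) = -201/5 - 2*m²/5)
√(B + d(106)) = √(19607 + (-201/5 - ⅖*106²)) = √(19607 + (-201/5 - ⅖*11236)) = √(19607 + (-201/5 - 22472/5)) = √(19607 - 22673/5) = √(75362/5) = 7*√7690/5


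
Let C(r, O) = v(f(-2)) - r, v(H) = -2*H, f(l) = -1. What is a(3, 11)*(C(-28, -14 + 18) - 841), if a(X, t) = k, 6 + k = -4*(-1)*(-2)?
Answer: 11354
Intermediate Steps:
C(r, O) = 2 - r (C(r, O) = -2*(-1) - r = 2 - r)
k = -14 (k = -6 - 4*(-1)*(-2) = -6 + 4*(-2) = -6 - 8 = -14)
a(X, t) = -14
a(3, 11)*(C(-28, -14 + 18) - 841) = -14*((2 - 1*(-28)) - 841) = -14*((2 + 28) - 841) = -14*(30 - 841) = -14*(-811) = 11354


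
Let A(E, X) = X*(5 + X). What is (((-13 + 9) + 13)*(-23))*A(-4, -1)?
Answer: 828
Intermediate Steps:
(((-13 + 9) + 13)*(-23))*A(-4, -1) = (((-13 + 9) + 13)*(-23))*(-(5 - 1)) = ((-4 + 13)*(-23))*(-1*4) = (9*(-23))*(-4) = -207*(-4) = 828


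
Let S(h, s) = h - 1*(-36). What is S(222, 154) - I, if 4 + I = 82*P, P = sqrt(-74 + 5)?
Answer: 262 - 82*I*sqrt(69) ≈ 262.0 - 681.14*I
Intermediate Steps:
P = I*sqrt(69) (P = sqrt(-69) = I*sqrt(69) ≈ 8.3066*I)
S(h, s) = 36 + h (S(h, s) = h + 36 = 36 + h)
I = -4 + 82*I*sqrt(69) (I = -4 + 82*(I*sqrt(69)) = -4 + 82*I*sqrt(69) ≈ -4.0 + 681.14*I)
S(222, 154) - I = (36 + 222) - (-4 + 82*I*sqrt(69)) = 258 + (4 - 82*I*sqrt(69)) = 262 - 82*I*sqrt(69)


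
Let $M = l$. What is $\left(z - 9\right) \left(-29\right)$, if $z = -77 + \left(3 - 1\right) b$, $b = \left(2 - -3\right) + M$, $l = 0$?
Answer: $2204$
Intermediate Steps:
$M = 0$
$b = 5$ ($b = \left(2 - -3\right) + 0 = \left(2 + 3\right) + 0 = 5 + 0 = 5$)
$z = -67$ ($z = -77 + \left(3 - 1\right) 5 = -77 + 2 \cdot 5 = -77 + 10 = -67$)
$\left(z - 9\right) \left(-29\right) = \left(-67 - 9\right) \left(-29\right) = \left(-76\right) \left(-29\right) = 2204$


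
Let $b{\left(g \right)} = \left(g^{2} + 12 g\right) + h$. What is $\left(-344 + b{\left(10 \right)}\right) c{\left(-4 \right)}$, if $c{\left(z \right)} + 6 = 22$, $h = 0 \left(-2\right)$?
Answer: $-1984$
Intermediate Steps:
$h = 0$
$c{\left(z \right)} = 16$ ($c{\left(z \right)} = -6 + 22 = 16$)
$b{\left(g \right)} = g^{2} + 12 g$ ($b{\left(g \right)} = \left(g^{2} + 12 g\right) + 0 = g^{2} + 12 g$)
$\left(-344 + b{\left(10 \right)}\right) c{\left(-4 \right)} = \left(-344 + 10 \left(12 + 10\right)\right) 16 = \left(-344 + 10 \cdot 22\right) 16 = \left(-344 + 220\right) 16 = \left(-124\right) 16 = -1984$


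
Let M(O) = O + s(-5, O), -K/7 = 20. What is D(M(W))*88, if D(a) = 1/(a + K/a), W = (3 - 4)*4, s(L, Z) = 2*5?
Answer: -66/13 ≈ -5.0769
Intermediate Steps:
K = -140 (K = -7*20 = -140)
s(L, Z) = 10
W = -4 (W = -1*4 = -4)
M(O) = 10 + O (M(O) = O + 10 = 10 + O)
D(a) = 1/(a - 140/a)
D(M(W))*88 = ((10 - 4)/(-140 + (10 - 4)²))*88 = (6/(-140 + 6²))*88 = (6/(-140 + 36))*88 = (6/(-104))*88 = (6*(-1/104))*88 = -3/52*88 = -66/13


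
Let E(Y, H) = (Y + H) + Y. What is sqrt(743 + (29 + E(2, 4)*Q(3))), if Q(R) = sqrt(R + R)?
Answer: 2*sqrt(193 + 2*sqrt(6)) ≈ 28.135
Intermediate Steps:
Q(R) = sqrt(2)*sqrt(R) (Q(R) = sqrt(2*R) = sqrt(2)*sqrt(R))
E(Y, H) = H + 2*Y (E(Y, H) = (H + Y) + Y = H + 2*Y)
sqrt(743 + (29 + E(2, 4)*Q(3))) = sqrt(743 + (29 + (4 + 2*2)*(sqrt(2)*sqrt(3)))) = sqrt(743 + (29 + (4 + 4)*sqrt(6))) = sqrt(743 + (29 + 8*sqrt(6))) = sqrt(772 + 8*sqrt(6))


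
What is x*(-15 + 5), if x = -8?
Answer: 80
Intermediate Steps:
x*(-15 + 5) = -8*(-15 + 5) = -8*(-10) = 80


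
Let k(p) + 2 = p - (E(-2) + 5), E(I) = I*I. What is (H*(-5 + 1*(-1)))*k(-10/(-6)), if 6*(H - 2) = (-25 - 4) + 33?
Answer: 448/3 ≈ 149.33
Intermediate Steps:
H = 8/3 (H = 2 + ((-25 - 4) + 33)/6 = 2 + (-29 + 33)/6 = 2 + (⅙)*4 = 2 + ⅔ = 8/3 ≈ 2.6667)
E(I) = I²
k(p) = -11 + p (k(p) = -2 + (p - ((-2)² + 5)) = -2 + (p - (4 + 5)) = -2 + (p - 1*9) = -2 + (p - 9) = -2 + (-9 + p) = -11 + p)
(H*(-5 + 1*(-1)))*k(-10/(-6)) = (8*(-5 + 1*(-1))/3)*(-11 - 10/(-6)) = (8*(-5 - 1)/3)*(-11 - 10*(-⅙)) = ((8/3)*(-6))*(-11 + 5/3) = -16*(-28/3) = 448/3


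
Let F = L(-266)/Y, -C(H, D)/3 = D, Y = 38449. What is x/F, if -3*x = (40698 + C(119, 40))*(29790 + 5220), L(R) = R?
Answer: 9103670850870/133 ≈ 6.8449e+10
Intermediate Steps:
C(H, D) = -3*D
F = -266/38449 ≈ -0.0069183
x = -473545260 (x = -(40698 - 3*40)*(29790 + 5220)/3 = -(40698 - 120)*35010/3 = -13526*35010 = -⅓*1420635780 = -473545260)
x/F = -473545260/(-266/38449) = -473545260*(-38449/266) = 9103670850870/133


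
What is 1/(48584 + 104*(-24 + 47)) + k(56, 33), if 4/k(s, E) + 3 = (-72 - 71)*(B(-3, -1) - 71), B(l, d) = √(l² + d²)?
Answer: 72414787/174708362592 + 286*√10/51409005 ≈ 0.00043208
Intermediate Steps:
B(l, d) = √(d² + l²)
k(s, E) = 4/(10150 - 143*√10) (k(s, E) = 4/(-3 + (-72 - 71)*(√((-1)² + (-3)²) - 71)) = 4/(-3 - 143*(√(1 + 9) - 71)) = 4/(-3 - 143*(√10 - 71)) = 4/(-3 - 143*(-71 + √10)) = 4/(-3 + (10153 - 143*√10)) = 4/(10150 - 143*√10))
1/(48584 + 104*(-24 + 47)) + k(56, 33) = 1/(48584 + 104*(-24 + 47)) + (4060/10281801 + 286*√10/51409005) = 1/(48584 + 104*23) + (4060/10281801 + 286*√10/51409005) = 1/(48584 + 2392) + (4060/10281801 + 286*√10/51409005) = 1/50976 + (4060/10281801 + 286*√10/51409005) = 72414787/174708362592 + 286*√10/51409005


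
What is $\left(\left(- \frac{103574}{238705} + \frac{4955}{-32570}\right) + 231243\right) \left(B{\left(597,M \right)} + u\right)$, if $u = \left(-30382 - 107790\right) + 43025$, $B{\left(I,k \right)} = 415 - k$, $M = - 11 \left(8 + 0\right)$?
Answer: $- \frac{17015309605831351518}{777462185} \approx -2.1886 \cdot 10^{10}$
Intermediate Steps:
$M = -88$ ($M = \left(-11\right) 8 = -88$)
$u = -95147$ ($u = -138172 + 43025 = -95147$)
$\left(\left(- \frac{103574}{238705} + \frac{4955}{-32570}\right) + 231243\right) \left(B{\left(597,M \right)} + u\right) = \left(\left(- \frac{103574}{238705} + \frac{4955}{-32570}\right) + 231243\right) \left(\left(415 - -88\right) - 95147\right) = \left(\left(\left(-103574\right) \frac{1}{238705} + 4955 \left(- \frac{1}{32570}\right)\right) + 231243\right) \left(\left(415 + 88\right) - 95147\right) = \left(\left(- \frac{103574}{238705} - \frac{991}{6514}\right) + 231243\right) \left(503 - 95147\right) = \left(- \frac{911237691}{1554924370} + 231243\right) \left(-94644\right) = \frac{359564464854219}{1554924370} \left(-94644\right) = - \frac{17015309605831351518}{777462185}$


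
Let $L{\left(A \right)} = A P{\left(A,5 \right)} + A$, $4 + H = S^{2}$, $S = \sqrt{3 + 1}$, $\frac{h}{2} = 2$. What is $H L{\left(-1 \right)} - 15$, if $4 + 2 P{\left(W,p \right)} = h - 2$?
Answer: $-15$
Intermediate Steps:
$h = 4$ ($h = 2 \cdot 2 = 4$)
$S = 2$ ($S = \sqrt{4} = 2$)
$H = 0$ ($H = -4 + 2^{2} = -4 + 4 = 0$)
$P{\left(W,p \right)} = -1$ ($P{\left(W,p \right)} = -2 + \frac{4 - 2}{2} = -2 + \frac{1}{2} \cdot 2 = -2 + 1 = -1$)
$L{\left(A \right)} = 0$ ($L{\left(A \right)} = A \left(-1\right) + A = - A + A = 0$)
$H L{\left(-1 \right)} - 15 = 0 \cdot 0 - 15 = 0 - 15 = -15$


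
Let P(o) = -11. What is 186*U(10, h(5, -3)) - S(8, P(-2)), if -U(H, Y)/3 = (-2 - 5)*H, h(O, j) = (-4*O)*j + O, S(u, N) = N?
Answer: 39071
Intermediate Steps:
h(O, j) = O - 4*O*j (h(O, j) = -4*O*j + O = O - 4*O*j)
U(H, Y) = 21*H (U(H, Y) = -3*(-2 - 5)*H = -(-21)*H = 21*H)
186*U(10, h(5, -3)) - S(8, P(-2)) = 186*(21*10) - 1*(-11) = 186*210 + 11 = 39060 + 11 = 39071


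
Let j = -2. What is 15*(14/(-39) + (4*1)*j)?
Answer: -1630/13 ≈ -125.38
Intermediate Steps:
15*(14/(-39) + (4*1)*j) = 15*(14/(-39) + (4*1)*(-2)) = 15*(14*(-1/39) + 4*(-2)) = 15*(-14/39 - 8) = 15*(-326/39) = -1630/13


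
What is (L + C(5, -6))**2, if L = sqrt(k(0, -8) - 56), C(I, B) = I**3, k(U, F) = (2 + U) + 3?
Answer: (125 + I*sqrt(51))**2 ≈ 15574.0 + 1785.4*I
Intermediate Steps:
k(U, F) = 5 + U
L = I*sqrt(51) (L = sqrt((5 + 0) - 56) = sqrt(5 - 56) = sqrt(-51) = I*sqrt(51) ≈ 7.1414*I)
(L + C(5, -6))**2 = (I*sqrt(51) + 5**3)**2 = (I*sqrt(51) + 125)**2 = (125 + I*sqrt(51))**2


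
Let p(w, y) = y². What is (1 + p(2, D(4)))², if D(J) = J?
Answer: 289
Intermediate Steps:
(1 + p(2, D(4)))² = (1 + 4²)² = (1 + 16)² = 17² = 289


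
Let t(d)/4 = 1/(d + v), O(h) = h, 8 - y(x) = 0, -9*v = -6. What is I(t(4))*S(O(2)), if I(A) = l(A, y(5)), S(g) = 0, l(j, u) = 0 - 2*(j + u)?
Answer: 0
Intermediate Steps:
v = ⅔ (v = -⅑*(-6) = ⅔ ≈ 0.66667)
y(x) = 8 (y(x) = 8 - 1*0 = 8 + 0 = 8)
l(j, u) = -2*j - 2*u (l(j, u) = 0 + (-2*j - 2*u) = -2*j - 2*u)
t(d) = 4/(⅔ + d) (t(d) = 4/(d + ⅔) = 4/(⅔ + d))
I(A) = -16 - 2*A (I(A) = -2*A - 2*8 = -2*A - 16 = -16 - 2*A)
I(t(4))*S(O(2)) = (-16 - 24/(2 + 3*4))*0 = (-16 - 24/(2 + 12))*0 = (-16 - 24/14)*0 = (-16 - 2*6/7)*0 = (-16 - 12/7)*0 = -124/7*0 = 0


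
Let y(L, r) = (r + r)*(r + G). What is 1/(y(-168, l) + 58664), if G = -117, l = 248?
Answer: 1/123640 ≈ 8.0880e-6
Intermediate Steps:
y(L, r) = 2*r*(-117 + r) (y(L, r) = (r + r)*(r - 117) = (2*r)*(-117 + r) = 2*r*(-117 + r))
1/(y(-168, l) + 58664) = 1/(2*248*(-117 + 248) + 58664) = 1/(2*248*131 + 58664) = 1/(64976 + 58664) = 1/123640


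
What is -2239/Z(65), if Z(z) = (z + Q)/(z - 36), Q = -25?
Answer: -64931/40 ≈ -1623.3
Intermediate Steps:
Z(z) = (-25 + z)/(-36 + z) (Z(z) = (z - 25)/(z - 36) = (-25 + z)/(-36 + z))
-2239/Z(65) = -2239*(-36 + 65)/(-25 + 65) = -2239/(40/29) = -2239/((1/29)*40) = -2239/40/29 = -2239*29/40 = -64931/40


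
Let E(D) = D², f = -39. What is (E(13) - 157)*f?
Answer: -468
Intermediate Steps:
(E(13) - 157)*f = (13² - 157)*(-39) = (169 - 157)*(-39) = 12*(-39) = -468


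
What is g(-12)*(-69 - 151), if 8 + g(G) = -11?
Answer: 4180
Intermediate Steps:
g(G) = -19 (g(G) = -8 - 11 = -19)
g(-12)*(-69 - 151) = -19*(-69 - 151) = -19*(-220) = 4180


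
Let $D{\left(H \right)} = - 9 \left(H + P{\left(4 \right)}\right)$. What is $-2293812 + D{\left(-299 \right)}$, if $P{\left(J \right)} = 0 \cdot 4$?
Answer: $-2291121$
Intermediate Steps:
$P{\left(J \right)} = 0$
$D{\left(H \right)} = - 9 H$ ($D{\left(H \right)} = - 9 \left(H + 0\right) = - 9 H$)
$-2293812 + D{\left(-299 \right)} = -2293812 - -2691 = -2293812 + 2691 = -2291121$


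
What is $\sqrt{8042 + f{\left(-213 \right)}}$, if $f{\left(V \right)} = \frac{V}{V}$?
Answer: $\sqrt{8043} \approx 89.683$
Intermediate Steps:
$f{\left(V \right)} = 1$
$\sqrt{8042 + f{\left(-213 \right)}} = \sqrt{8042 + 1} = \sqrt{8043}$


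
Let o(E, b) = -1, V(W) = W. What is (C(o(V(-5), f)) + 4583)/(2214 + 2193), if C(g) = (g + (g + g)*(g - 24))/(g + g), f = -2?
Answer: 3039/2938 ≈ 1.0344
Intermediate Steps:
C(g) = (g + 2*g*(-24 + g))/(2*g) (C(g) = (g + (2*g)*(-24 + g))/((2*g)) = (g + 2*g*(-24 + g))*(1/(2*g)) = (g + 2*g*(-24 + g))/(2*g))
(C(o(V(-5), f)) + 4583)/(2214 + 2193) = ((-47/2 - 1) + 4583)/(2214 + 2193) = (-49/2 + 4583)/4407 = (9117/2)*(1/4407) = 3039/2938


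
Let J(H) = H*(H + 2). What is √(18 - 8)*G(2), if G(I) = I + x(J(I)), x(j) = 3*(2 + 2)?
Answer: 14*√10 ≈ 44.272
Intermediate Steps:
J(H) = H*(2 + H)
x(j) = 12 (x(j) = 3*4 = 12)
G(I) = 12 + I (G(I) = I + 12 = 12 + I)
√(18 - 8)*G(2) = √(18 - 8)*(12 + 2) = √10*14 = 14*√10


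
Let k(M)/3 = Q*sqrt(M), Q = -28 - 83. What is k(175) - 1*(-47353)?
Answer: 47353 - 1665*sqrt(7) ≈ 42948.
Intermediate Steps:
Q = -111
k(M) = -333*sqrt(M) (k(M) = 3*(-111*sqrt(M)) = -333*sqrt(M))
k(175) - 1*(-47353) = -1665*sqrt(7) - 1*(-47353) = -1665*sqrt(7) + 47353 = 47353 - 1665*sqrt(7)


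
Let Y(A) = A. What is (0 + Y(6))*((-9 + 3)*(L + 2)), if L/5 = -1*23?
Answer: 4068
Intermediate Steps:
L = -115 (L = 5*(-1*23) = 5*(-23) = -115)
(0 + Y(6))*((-9 + 3)*(L + 2)) = (0 + 6)*((-9 + 3)*(-115 + 2)) = 6*(-6*(-113)) = 6*678 = 4068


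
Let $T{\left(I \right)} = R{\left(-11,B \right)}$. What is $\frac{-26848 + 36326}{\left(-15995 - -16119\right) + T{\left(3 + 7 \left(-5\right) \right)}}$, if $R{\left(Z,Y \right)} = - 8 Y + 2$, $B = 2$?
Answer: $\frac{4739}{55} \approx 86.164$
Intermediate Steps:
$R{\left(Z,Y \right)} = 2 - 8 Y$
$T{\left(I \right)} = -14$ ($T{\left(I \right)} = 2 - 16 = -14$)
$\frac{-26848 + 36326}{\left(-15995 - -16119\right) + T{\left(3 + 7 \left(-5\right) \right)}} = \frac{-26848 + 36326}{\left(-15995 - -16119\right) - 14} = \frac{9478}{\left(-15995 + 16119\right) - 14} = \frac{9478}{124 - 14} = \frac{9478}{110} = 9478 \cdot \frac{1}{110} = \frac{4739}{55}$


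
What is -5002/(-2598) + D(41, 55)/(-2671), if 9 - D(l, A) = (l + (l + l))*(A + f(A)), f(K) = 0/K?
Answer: 15456215/3469629 ≈ 4.4547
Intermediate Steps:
f(K) = 0
D(l, A) = 9 - 3*A*l (D(l, A) = 9 - (l + (l + l))*(A + 0) = 9 - (l + 2*l)*A = 9 - 3*l*A = 9 - 3*A*l)
-5002/(-2598) + D(41, 55)/(-2671) = -5002/(-2598) + (9 - 3*55*41)/(-2671) = -5002*(-1/2598) + (9 - 6765)*(-1/2671) = 2501/1299 - 6756*(-1/2671) = 2501/1299 + 6756/2671 = 15456215/3469629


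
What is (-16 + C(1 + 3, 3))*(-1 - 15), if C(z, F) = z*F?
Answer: 64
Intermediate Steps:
C(z, F) = F*z
(-16 + C(1 + 3, 3))*(-1 - 15) = (-16 + 3*(1 + 3))*(-1 - 15) = (-16 + 3*4)*(-16) = (-16 + 12)*(-16) = -4*(-16) = 64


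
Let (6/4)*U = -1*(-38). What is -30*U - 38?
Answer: -798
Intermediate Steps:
U = 76/3 (U = 2*(-1*(-38))/3 = (⅔)*38 = 76/3 ≈ 25.333)
-30*U - 38 = -30*76/3 - 38 = -760 - 38 = -798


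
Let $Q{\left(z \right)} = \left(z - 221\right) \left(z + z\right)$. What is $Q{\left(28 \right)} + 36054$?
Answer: $25246$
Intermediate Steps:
$Q{\left(z \right)} = 2 z \left(-221 + z\right)$ ($Q{\left(z \right)} = \left(-221 + z\right) 2 z = 2 z \left(-221 + z\right)$)
$Q{\left(28 \right)} + 36054 = 2 \cdot 28 \left(-221 + 28\right) + 36054 = 2 \cdot 28 \left(-193\right) + 36054 = -10808 + 36054 = 25246$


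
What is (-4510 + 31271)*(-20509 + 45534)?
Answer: 669694025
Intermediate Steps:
(-4510 + 31271)*(-20509 + 45534) = 26761*25025 = 669694025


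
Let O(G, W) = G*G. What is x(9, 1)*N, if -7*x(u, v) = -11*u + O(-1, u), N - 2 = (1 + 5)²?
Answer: 532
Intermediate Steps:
O(G, W) = G²
N = 38 (N = 2 + (1 + 5)² = 2 + 6² = 2 + 36 = 38)
x(u, v) = -⅐ + 11*u/7 (x(u, v) = -(-11*u + (-1)²)/7 = -(-11*u + 1)/7 = -(1 - 11*u)/7 = -⅐ + 11*u/7)
x(9, 1)*N = (-⅐ + (11/7)*9)*38 = (-⅐ + 99/7)*38 = 14*38 = 532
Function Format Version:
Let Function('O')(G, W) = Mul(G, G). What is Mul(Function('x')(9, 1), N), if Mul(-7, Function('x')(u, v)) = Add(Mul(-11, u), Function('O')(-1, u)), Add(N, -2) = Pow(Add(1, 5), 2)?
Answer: 532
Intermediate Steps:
Function('O')(G, W) = Pow(G, 2)
N = 38 (N = Add(2, Pow(Add(1, 5), 2)) = Add(2, Pow(6, 2)) = Add(2, 36) = 38)
Function('x')(u, v) = Add(Rational(-1, 7), Mul(Rational(11, 7), u)) (Function('x')(u, v) = Mul(Rational(-1, 7), Add(Mul(-11, u), Pow(-1, 2))) = Mul(Rational(-1, 7), Add(Mul(-11, u), 1)) = Mul(Rational(-1, 7), Add(1, Mul(-11, u))) = Add(Rational(-1, 7), Mul(Rational(11, 7), u)))
Mul(Function('x')(9, 1), N) = Mul(Add(Rational(-1, 7), Mul(Rational(11, 7), 9)), 38) = Mul(Add(Rational(-1, 7), Rational(99, 7)), 38) = Mul(14, 38) = 532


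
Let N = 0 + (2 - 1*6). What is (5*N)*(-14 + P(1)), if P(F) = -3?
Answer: 340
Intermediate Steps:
N = -4 (N = 0 + (2 - 6) = 0 - 4 = -4)
(5*N)*(-14 + P(1)) = (5*(-4))*(-14 - 3) = -20*(-17) = 340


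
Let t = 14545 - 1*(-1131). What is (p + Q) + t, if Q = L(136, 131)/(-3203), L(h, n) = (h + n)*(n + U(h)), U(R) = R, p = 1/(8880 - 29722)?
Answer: 1044995763435/66756926 ≈ 15654.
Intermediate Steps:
p = -1/20842 (p = 1/(-20842) = -1/20842 ≈ -4.7980e-5)
t = 15676 (t = 14545 + 1131 = 15676)
L(h, n) = (h + n)² (L(h, n) = (h + n)*(n + h) = (h + n)*(h + n) = (h + n)²)
Q = -71289/3203 (Q = (136² + 131² + 2*136*131)/(-3203) = (18496 + 17161 + 35632)*(-1/3203) = 71289*(-1/3203) = -71289/3203 ≈ -22.257)
(p + Q) + t = (-1/20842 - 71289/3203) + 15676 = -1485808541/66756926 + 15676 = 1044995763435/66756926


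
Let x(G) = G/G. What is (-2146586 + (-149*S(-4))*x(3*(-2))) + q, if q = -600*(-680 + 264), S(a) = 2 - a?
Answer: -1897880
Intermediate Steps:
x(G) = 1
q = 249600 (q = -600*(-416) = 249600)
(-2146586 + (-149*S(-4))*x(3*(-2))) + q = (-2146586 - 149*(2 - 1*(-4))*1) + 249600 = (-2146586 - 149*(2 + 4)*1) + 249600 = (-2146586 - 149*6*1) + 249600 = (-2146586 - 894*1) + 249600 = (-2146586 - 894) + 249600 = -2147480 + 249600 = -1897880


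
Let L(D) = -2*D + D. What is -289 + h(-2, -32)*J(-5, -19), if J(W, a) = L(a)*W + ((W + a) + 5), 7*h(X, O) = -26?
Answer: 941/7 ≈ 134.43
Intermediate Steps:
L(D) = -D
h(X, O) = -26/7 (h(X, O) = (⅐)*(-26) = -26/7)
J(W, a) = 5 + W + a - W*a (J(W, a) = (-a)*W + ((W + a) + 5) = -W*a + (5 + W + a) = 5 + W + a - W*a)
-289 + h(-2, -32)*J(-5, -19) = -289 - 26*(5 - 5 - 19 - 1*(-5)*(-19))/7 = -289 - 26*(5 - 5 - 19 - 95)/7 = -289 - 26/7*(-114) = -289 + 2964/7 = 941/7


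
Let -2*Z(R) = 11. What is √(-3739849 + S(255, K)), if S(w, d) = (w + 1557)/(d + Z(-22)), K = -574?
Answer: I*√5023672304785/1159 ≈ 1933.9*I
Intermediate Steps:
Z(R) = -11/2 (Z(R) = -½*11 = -11/2)
S(w, d) = (1557 + w)/(-11/2 + d) (S(w, d) = (w + 1557)/(d - 11/2) = (1557 + w)/(-11/2 + d))
√(-3739849 + S(255, K)) = √(-3739849 + 2*(1557 + 255)/(-11 + 2*(-574))) = √(-3739849 + 2*1812/(-11 - 1148)) = √(-3739849 + 2*1812/(-1159)) = √(-3739849 + 2*(-1/1159)*1812) = √(-3739849 - 3624/1159) = √(-4334488615/1159) = I*√5023672304785/1159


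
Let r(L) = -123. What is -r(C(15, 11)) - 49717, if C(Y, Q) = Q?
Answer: -49594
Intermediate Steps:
-r(C(15, 11)) - 49717 = -1*(-123) - 49717 = 123 - 49717 = -49594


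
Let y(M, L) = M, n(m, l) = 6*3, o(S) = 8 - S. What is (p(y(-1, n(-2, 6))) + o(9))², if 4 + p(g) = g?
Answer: 36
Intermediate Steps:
n(m, l) = 18
p(g) = -4 + g
(p(y(-1, n(-2, 6))) + o(9))² = ((-4 - 1) + (8 - 1*9))² = (-5 + (8 - 9))² = (-5 - 1)² = (-6)² = 36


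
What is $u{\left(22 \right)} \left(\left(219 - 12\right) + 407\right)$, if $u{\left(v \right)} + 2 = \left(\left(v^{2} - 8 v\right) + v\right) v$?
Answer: $4456412$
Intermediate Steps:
$u{\left(v \right)} = -2 + v \left(v^{2} - 7 v\right)$ ($u{\left(v \right)} = -2 + \left(\left(v^{2} - 8 v\right) + v\right) v = -2 + \left(v^{2} - 7 v\right) v = -2 + v \left(v^{2} - 7 v\right)$)
$u{\left(22 \right)} \left(\left(219 - 12\right) + 407\right) = \left(-2 + 22^{3} - 7 \cdot 22^{2}\right) \left(\left(219 - 12\right) + 407\right) = \left(-2 + 10648 - 3388\right) \left(\left(219 - 12\right) + 407\right) = \left(-2 + 10648 - 3388\right) \left(207 + 407\right) = 7258 \cdot 614 = 4456412$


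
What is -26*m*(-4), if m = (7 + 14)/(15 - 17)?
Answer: -1092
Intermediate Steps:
m = -21/2 (m = 21/(-2) = 21*(-½) = -21/2 ≈ -10.500)
-26*m*(-4) = -26*(-21/2)*(-4) = 273*(-4) = -1092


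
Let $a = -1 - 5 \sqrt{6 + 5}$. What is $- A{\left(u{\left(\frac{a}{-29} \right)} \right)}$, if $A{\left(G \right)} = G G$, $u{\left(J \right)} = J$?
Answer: $- \frac{276}{841} - \frac{10 \sqrt{11}}{841} \approx -0.36762$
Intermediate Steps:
$a = -1 - 5 \sqrt{11} \approx -17.583$
$A{\left(G \right)} = G^{2}$
$- A{\left(u{\left(\frac{a}{-29} \right)} \right)} = - \left(\frac{-1 - 5 \sqrt{11}}{-29}\right)^{2} = - \left(\left(-1 - 5 \sqrt{11}\right) \left(- \frac{1}{29}\right)\right)^{2} = - \left(\frac{1}{29} + \frac{5 \sqrt{11}}{29}\right)^{2}$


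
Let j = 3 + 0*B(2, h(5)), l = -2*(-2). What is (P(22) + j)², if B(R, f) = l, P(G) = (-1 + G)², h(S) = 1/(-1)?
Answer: 197136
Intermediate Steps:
h(S) = -1
l = 4
B(R, f) = 4
j = 3 (j = 3 + 0*4 = 3 + 0 = 3)
(P(22) + j)² = ((-1 + 22)² + 3)² = (21² + 3)² = (441 + 3)² = 444² = 197136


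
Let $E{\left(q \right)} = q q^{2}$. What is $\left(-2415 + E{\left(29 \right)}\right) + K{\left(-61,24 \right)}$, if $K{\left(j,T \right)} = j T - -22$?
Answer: $20532$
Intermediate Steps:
$K{\left(j,T \right)} = 22 + T j$ ($K{\left(j,T \right)} = T j + \left(-9 + 31\right) = T j + 22 = 22 + T j$)
$E{\left(q \right)} = q^{3}$
$\left(-2415 + E{\left(29 \right)}\right) + K{\left(-61,24 \right)} = \left(-2415 + 29^{3}\right) + \left(22 + 24 \left(-61\right)\right) = \left(-2415 + 24389\right) + \left(22 - 1464\right) = 21974 - 1442 = 20532$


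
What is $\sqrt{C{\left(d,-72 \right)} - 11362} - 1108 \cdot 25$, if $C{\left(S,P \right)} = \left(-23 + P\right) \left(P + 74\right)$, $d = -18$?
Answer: $-27700 + 76 i \sqrt{2} \approx -27700.0 + 107.48 i$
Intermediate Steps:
$C{\left(S,P \right)} = \left(-23 + P\right) \left(74 + P\right)$
$\sqrt{C{\left(d,-72 \right)} - 11362} - 1108 \cdot 25 = \sqrt{\left(-1702 + \left(-72\right)^{2} + 51 \left(-72\right)\right) - 11362} - 1108 \cdot 25 = \sqrt{\left(-1702 + 5184 - 3672\right) - 11362} - 27700 = \sqrt{-190 - 11362} - 27700 = \sqrt{-11552} - 27700 = 76 i \sqrt{2} - 27700 = -27700 + 76 i \sqrt{2}$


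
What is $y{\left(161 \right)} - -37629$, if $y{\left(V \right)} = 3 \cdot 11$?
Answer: $37662$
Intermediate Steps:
$y{\left(V \right)} = 33$
$y{\left(161 \right)} - -37629 = 33 - -37629 = 33 + 37629 = 37662$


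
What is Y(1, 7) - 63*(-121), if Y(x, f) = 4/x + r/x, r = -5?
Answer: 7622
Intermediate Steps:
Y(x, f) = -1/x (Y(x, f) = 4/x - 5/x = -1/x)
Y(1, 7) - 63*(-121) = -1/1 - 63*(-121) = -1*1 + 7623 = -1 + 7623 = 7622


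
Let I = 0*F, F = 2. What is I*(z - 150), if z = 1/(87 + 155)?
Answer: 0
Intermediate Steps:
z = 1/242 ≈ 0.0041322
I = 0 (I = 0*2 = 0)
I*(z - 150) = 0*(1/242 - 150) = 0*(-36299/242) = 0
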